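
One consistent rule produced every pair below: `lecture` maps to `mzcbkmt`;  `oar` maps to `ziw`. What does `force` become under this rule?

The output letters match the input read backwards, each shifted +8: lecture reversed is erutcel. Read the word backwards and shift each letter +8.
Applying it to force: reverse → ecrof; then shift: e+8=m, c+8=k, r+8=z, o+8=w, f+8=n.

mkzwn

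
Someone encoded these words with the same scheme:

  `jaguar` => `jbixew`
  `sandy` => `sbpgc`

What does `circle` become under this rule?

cjtfpj

In jaguar: j→j is +0, a→b is +1, g→i is +2, u→x is +3 — the shift increases by 1 each position. Each letter shifts forward by its position index (0, 1, 2, …) — the shift grows by one for each successive letter.
For circle: c+0=c, i+1=j, r+2=t, c+3=f, l+4=p, e+5=j.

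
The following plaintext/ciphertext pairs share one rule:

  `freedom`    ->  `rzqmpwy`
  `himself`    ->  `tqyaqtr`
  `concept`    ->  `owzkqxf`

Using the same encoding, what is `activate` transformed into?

It's a Vigenère-style cipher with numeric key [12,8]: position i shifts by key[i mod 2].
Applying it to activate: a+12=m, c+8=k, t+12=f, i+8=q, v+12=h, a+8=i, t+12=f, e+8=m.

mkfqhifm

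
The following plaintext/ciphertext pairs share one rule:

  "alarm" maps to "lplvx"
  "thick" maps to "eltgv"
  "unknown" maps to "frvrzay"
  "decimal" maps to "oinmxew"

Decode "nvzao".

Shifts by position in alarm: pos 0: a→l (+11), pos 1: l→p (+4), pos 2: a→l (+11), pos 3: r→v (+4) — repeating every 2. A repeating key of period 2 is used — shifts +11, +4 over and over.
Undoing it on nvzao: n−11=c, v−4=r, z−11=o, a−4=w, o−11=d.

crowd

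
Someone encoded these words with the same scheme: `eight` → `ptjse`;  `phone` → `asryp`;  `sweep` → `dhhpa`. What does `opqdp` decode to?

dense

Shifts by position in eight: pos 0: e→p (+11), pos 1: i→t (+11), pos 2: g→j (+3), pos 3: h→s (+11), pos 4: t→e (+11) — repeating every 3. A repeating key of period 3 is used — shifts +11, +11, +3 over and over.
Reversing it on opqdp: o−11=d, p−11=e, q−3=n, d−11=s, p−11=e.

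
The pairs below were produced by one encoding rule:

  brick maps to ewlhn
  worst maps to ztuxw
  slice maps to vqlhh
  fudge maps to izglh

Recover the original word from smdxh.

A repeating key of period 2 is used — shifts +3, +5 over and over.
Reversing it on smdxh: s−3=p, m−5=h, d−3=a, x−5=s, h−3=e.

phase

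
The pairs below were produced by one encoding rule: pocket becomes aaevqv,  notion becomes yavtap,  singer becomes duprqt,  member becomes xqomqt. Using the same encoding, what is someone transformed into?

daopapp

It's a Vigenère-style cipher with numeric key [11,12,2]: position i shifts by key[i mod 3].
Applying it to someone: s+11=d, o+12=a, m+2=o, e+11=p, o+12=a, n+2=p, e+11=p.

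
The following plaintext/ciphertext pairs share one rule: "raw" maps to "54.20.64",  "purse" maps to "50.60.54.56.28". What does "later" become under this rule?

r(#18)→54 and a(#1)→20: differences scale by 2, so n = 2·pos + 18. With a=1..z=26, the number is 2·pos + 18.
For later: l=12→42, a=1→20, t=20→58, e=5→28, r=18→54.

42.20.58.28.54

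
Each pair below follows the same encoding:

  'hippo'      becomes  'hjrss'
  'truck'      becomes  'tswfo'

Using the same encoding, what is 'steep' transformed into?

In hippo: h→h is +0, i→j is +1, p→r is +2, p→s is +3 — the shift increases by 1 each position. Each letter shifts forward by its position index (0, 1, 2, …) — the shift grows by one for each successive letter.
Applying it to steep: s+0=s, t+1=u, e+2=g, e+3=h, p+4=t.

sught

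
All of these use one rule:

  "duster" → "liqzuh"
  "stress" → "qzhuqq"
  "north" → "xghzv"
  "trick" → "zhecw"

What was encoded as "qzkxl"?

d(3)→l(11) and u(20)→i(8) fit y≡9x+10 (mod 26); the inverse of 9 mod 26 is 3. Treating letters as 0–25, the rule is x ↦ 9x + 10 (mod 26).
Undoing it on qzkxl: q(16)→3·(16−10)≡18=s; z(25)→3·(25−10)≡19=t; k(10)→3·(10−10)≡0=a; x(23)→3·(23−10)≡13=n; l(11)→3·(11−10)≡3=d (all mod 26).

stand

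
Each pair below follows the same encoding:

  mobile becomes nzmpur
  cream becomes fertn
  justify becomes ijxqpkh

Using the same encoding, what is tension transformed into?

qrgxpzg

m(12)→n(13) and o(14)→z(25) fit y≡19x+19 (mod 26); the inverse of 19 mod 26 is 11. Each letter's alphabet position (a=0..z=25) is mapped through 19·x+19 mod 26 — an affine cipher.
Applying it to tension: t(19)→19·19+19≡16=q; e(4)→19·4+19≡17=r; n(13)→19·13+19≡6=g; s(18)→19·18+19≡23=x; i(8)→19·8+19≡15=p; o(14)→19·14+19≡25=z; n(13)→19·13+19≡6=g (all mod 26).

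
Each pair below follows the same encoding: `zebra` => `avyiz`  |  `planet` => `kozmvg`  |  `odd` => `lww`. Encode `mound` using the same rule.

Letters are reflected about the middle of the alphabet (position → 25−position): Atbash.
Applying it to mound: m↔n, o↔l, u↔f, n↔m, d↔w.

nlfmw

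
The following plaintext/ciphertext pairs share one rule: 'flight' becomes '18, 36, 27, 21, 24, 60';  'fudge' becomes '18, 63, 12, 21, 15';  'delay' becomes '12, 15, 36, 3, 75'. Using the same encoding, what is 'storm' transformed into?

f(#6)→18 and l(#12)→36: differences scale by 3, so n = 3·pos + 0. Each letter becomes 3×(its alphabet position, a=1..z=26).
On storm: s=19→57, t=20→60, o=15→45, r=18→54, m=13→39.

57, 60, 45, 54, 39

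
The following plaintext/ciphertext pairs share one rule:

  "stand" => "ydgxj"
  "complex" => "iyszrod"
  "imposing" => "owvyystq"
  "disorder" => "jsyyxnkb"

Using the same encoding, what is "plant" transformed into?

Shifts by position in stand: pos 0: s→y (+6), pos 1: t→d (+10), pos 2: a→g (+6), pos 3: n→x (+10) — repeating every 2. It's a Vigenère-style cipher with numeric key [6,10]: position i shifts by key[i mod 2].
Applying it to plant: p+6=v, l+10=v, a+6=g, n+10=x, t+6=z.

vvgxz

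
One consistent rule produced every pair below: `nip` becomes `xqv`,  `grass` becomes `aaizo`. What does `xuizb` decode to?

The output letters match the input read backwards, each shifted +8: nip reversed is pin. Read the word backwards and shift each letter +8.
Reversing it on xuizb: shift back: x−8=p, u−8=m, i−8=a, z−8=r, b−8=t → pmart; then reverse → tramp.

tramp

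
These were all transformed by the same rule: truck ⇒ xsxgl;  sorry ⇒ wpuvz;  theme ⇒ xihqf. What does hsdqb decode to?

Shifts by position in truck: pos 0: t→x (+4), pos 1: r→s (+1), pos 2: u→x (+3), pos 3: c→g (+4), pos 4: k→l (+1) — repeating every 3. A repeating key of period 3 is used — shifts +4, +1, +3 over and over.
Decoding hsdqb: h−4=d, s−1=r, d−3=a, q−4=m, b−1=a.

drama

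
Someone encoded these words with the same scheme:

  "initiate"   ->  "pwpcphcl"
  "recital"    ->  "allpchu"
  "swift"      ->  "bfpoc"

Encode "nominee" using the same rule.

wvvpwll

The shift depends on letter class: consonant n→w is +9, but vowel i→p is +7. Two shifts are in play — +7 for a/e/i/o/u, +9 for every other letter.
Applying it to nominee: n(cons)+9=w, o(vowel)+7=v, m(cons)+9=v, i(vowel)+7=p, n(cons)+9=w, e(vowel)+7=l, e(vowel)+7=l.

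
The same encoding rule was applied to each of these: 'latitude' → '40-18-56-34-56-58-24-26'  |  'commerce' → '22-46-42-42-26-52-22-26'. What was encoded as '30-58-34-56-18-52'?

guitar

l(#12)→40 and a(#1)→18: differences scale by 2, so n = 2·pos + 16. Each letter becomes 2×(its alphabet position, a=1..z=26) + 16.
Reversing it on 30-58-34-56-18-52: 30→(30−16)÷2=7=g, 58→(58−16)÷2=21=u, 34→(34−16)÷2=9=i, 56→(56−16)÷2=20=t, 18→(18−16)÷2=1=a, 52→(52−16)÷2=18=r.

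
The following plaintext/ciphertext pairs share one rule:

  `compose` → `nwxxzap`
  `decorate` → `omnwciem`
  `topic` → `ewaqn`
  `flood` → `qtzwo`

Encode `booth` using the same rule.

Shifts by position in compose: pos 0: c→n (+11), pos 1: o→w (+8), pos 2: m→x (+11), pos 3: p→x (+8) — repeating every 2. The shifts repeat in a cycle of length 2: positions 0,1,… shift by +11, +8, then the pattern repeats.
On booth: b+11=m, o+8=w, o+11=z, t+8=b, h+11=s.

mwzbs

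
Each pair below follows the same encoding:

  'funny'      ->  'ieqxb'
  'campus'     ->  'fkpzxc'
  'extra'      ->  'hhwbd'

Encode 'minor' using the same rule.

psqyu

Shifts by position in funny: pos 0: f→i (+3), pos 1: u→e (+10), pos 2: n→q (+3), pos 3: n→x (+10) — repeating every 2. It's a Vigenère-style cipher with numeric key [3,10]: position i shifts by key[i mod 2].
For minor: m+3=p, i+10=s, n+3=q, o+10=y, r+3=u.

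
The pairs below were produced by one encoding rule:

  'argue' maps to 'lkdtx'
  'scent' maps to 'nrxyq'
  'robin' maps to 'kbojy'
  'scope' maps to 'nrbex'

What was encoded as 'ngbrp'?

shock

a(0)→l(11) and r(17)→k(10) fit y≡3x+11 (mod 26); the inverse of 3 mod 26 is 9. This is an affine cipher: with a=0,…,z=25, each position x becomes (3x+11) mod 26.
Undoing it on ngbrp: n(13)→9·(13−11)≡18=s; g(6)→9·(6−11)≡7=h; b(1)→9·(1−11)≡14=o; r(17)→9·(17−11)≡2=c; p(15)→9·(15−11)≡10=k (all mod 26).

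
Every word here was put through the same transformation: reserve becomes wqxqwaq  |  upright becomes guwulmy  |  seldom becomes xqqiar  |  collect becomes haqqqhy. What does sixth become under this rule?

xucym

The shift depends on letter class: consonant r→w is +5, but vowel e→q is +12. Two shifts are in play — +12 for a/e/i/o/u, +5 for every other letter.
Applying it to sixth: s(cons)+5=x, i(vowel)+12=u, x(cons)+5=c, t(cons)+5=y, h(cons)+5=m.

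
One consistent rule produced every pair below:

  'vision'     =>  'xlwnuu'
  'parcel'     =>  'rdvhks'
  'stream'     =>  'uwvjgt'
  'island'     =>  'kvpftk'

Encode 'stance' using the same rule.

uwesil

In vision: v→x is +2, i→l is +3, s→w is +4, i→n is +5 — the shift increases by 1 each position. The shift increases by 1 at each position, starting from +2: 2, 3, 4, ….
On stance: s+2=u, t+3=w, a+4=e, n+5=s, c+6=i, e+7=l.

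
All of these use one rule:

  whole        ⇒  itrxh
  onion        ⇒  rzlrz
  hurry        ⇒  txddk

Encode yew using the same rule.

The shift depends on letter class: consonant w→i is +12, but vowel o→r is +3. Vowels shift forward by 3 and consonants shift forward by 12.
On yew: y(cons)+12=k, e(vowel)+3=h, w(cons)+12=i.

khi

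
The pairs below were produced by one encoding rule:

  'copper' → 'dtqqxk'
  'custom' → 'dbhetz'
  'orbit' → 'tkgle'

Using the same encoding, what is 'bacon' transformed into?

gjdtw

c(2)→d(3) and o(14)→t(19) fit y≡23x+9 (mod 26); the inverse of 23 mod 26 is 17. Each letter's alphabet position (a=0..z=25) is mapped through 23·x+9 mod 26 — an affine cipher.
Applying it to bacon: b(1)→23·1+9≡6=g; a(0)→23·0+9≡9=j; c(2)→23·2+9≡3=d; o(14)→23·14+9≡19=t; n(13)→23·13+9≡22=w (all mod 26).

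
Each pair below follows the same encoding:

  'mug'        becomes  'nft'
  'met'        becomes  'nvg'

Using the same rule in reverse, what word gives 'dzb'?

Each pair mirrors across the alphabet (m↔n, u↔f, g↔t): positions sum to 25. Letters are reflected about the middle of the alphabet (position → 25−position): Atbash.
Decoding dzb: d↔w, z↔a, b↔y.

way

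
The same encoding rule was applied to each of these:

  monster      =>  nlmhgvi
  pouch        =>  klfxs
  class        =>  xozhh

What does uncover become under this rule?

Each pair mirrors across the alphabet (m↔n, o↔l, n↔m): positions sum to 25. This is the alphabet-reversal cipher (Atbash): a becomes z, b becomes y, etc.
Applying it to uncover: u↔f, n↔m, c↔x, o↔l, v↔e, e↔v, r↔i.

fmxlevi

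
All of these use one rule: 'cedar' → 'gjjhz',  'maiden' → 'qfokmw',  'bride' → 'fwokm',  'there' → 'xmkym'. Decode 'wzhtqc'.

submit

In cedar: c→g is +4, e→j is +5, d→j is +6, a→h is +7 — the shift increases by 1 each position. Letter i (0-indexed) is shifted by i+4, so successive shifts are 4, 5, 6, ….
Reversing it on wzhtqc: w−4=s, z−5=u, h−6=b, t−7=m, q−8=i, c−9=t.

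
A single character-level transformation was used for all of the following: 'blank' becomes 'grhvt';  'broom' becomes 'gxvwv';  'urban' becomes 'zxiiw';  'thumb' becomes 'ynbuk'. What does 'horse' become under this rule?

The shift increases by 1 at each position, starting from +5: 5, 6, 7, ….
Applying it to horse: h+5=m, o+6=u, r+7=y, s+8=a, e+9=n.

muyan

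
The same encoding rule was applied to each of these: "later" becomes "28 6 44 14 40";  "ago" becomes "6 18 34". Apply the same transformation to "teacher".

l(#12)→28 and a(#1)→6: differences scale by 2, so n = 2·pos + 4. With a=1..z=26, the number is 2·pos + 4.
For teacher: t=20→44, e=5→14, a=1→6, c=3→10, h=8→20, e=5→14, r=18→40.

44 14 6 10 20 14 40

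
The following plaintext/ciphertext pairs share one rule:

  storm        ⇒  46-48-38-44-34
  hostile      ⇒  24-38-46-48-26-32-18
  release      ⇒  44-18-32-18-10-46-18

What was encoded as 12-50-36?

bun

Each letter becomes 2×(its alphabet position, a=1..z=26) + 8.
Decoding 12-50-36: 12→(12−8)÷2=2=b, 50→(50−8)÷2=21=u, 36→(36−8)÷2=14=n.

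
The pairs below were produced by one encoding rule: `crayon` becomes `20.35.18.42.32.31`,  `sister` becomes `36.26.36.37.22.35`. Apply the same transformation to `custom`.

c is letter #3 and maps to 20: an offset of 17. The number is (letter's place in the alphabet, a=1) + 17.
On custom: c=3→20, u=21→38, s=19→36, t=20→37, o=15→32, m=13→30.

20.38.36.37.32.30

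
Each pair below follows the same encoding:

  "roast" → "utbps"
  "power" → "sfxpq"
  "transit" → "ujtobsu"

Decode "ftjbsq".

praise

The output letters match the input read backwards, each shifted +1: roast reversed is tsaor. Read the word backwards and shift each letter +1.
Undoing it on ftjbsq: shift back: f−1=e, t−1=s, j−1=i, b−1=a, s−1=r, q−1=p → esiarp; then reverse → praise.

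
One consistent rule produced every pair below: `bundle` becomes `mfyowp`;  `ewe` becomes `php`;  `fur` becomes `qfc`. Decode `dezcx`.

Compare letters: b→m is +11, u→f is +11, n→y is +11 — a constant shift. Every letter moves 11 places later in the alphabet, wrapping around z→a.
Decoding dezcx: d−11=s, e−11=t, z−11=o, c−11=r, x−11=m.

storm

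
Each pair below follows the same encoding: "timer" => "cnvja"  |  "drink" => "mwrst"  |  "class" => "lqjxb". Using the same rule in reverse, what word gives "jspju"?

angel

Shifts by position in timer: pos 0: t→c (+9), pos 1: i→n (+5), pos 2: m→v (+9), pos 3: e→j (+5) — repeating every 2. It's a Vigenère-style cipher with numeric key [9,5]: position i shifts by key[i mod 2].
Decoding jspju: j−9=a, s−5=n, p−9=g, j−5=e, u−9=l.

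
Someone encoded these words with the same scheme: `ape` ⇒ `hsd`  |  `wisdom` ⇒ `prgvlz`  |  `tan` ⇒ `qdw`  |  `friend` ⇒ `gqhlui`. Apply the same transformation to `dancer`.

The output letters match the input read backwards, each shifted +3: ape reversed is epa. Read the word backwards and shift each letter +3.
Applying it to dancer: reverse → recnad; then shift: r+3=u, e+3=h, c+3=f, n+3=q, a+3=d, d+3=g.

uhfqdg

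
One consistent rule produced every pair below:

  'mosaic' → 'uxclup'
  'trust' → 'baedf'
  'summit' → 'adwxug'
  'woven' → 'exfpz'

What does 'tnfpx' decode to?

In mosaic: m→u is +8, o→x is +9, s→c is +10, a→l is +11 — the shift increases by 1 each position. Each letter shifts forward by (position + 8), i.e. 8, 9, 10, … — the shift grows by one for each successive letter.
Reversing it on tnfpx: t−8=l, n−9=e, f−10=v, p−11=e, x−12=l.

level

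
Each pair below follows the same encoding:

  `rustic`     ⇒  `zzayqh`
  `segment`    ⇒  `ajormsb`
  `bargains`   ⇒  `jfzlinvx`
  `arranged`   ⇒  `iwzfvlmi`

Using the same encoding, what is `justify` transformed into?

Shifts by position in rustic: pos 0: r→z (+8), pos 1: u→z (+5), pos 2: s→a (+8), pos 3: t→y (+5) — repeating every 2. The shifts repeat in a cycle of length 2: positions 0,1,… shift by +8, +5, then the pattern repeats.
Applying it to justify: j+8=r, u+5=z, s+8=a, t+5=y, i+8=q, f+5=k, y+8=g.

rzayqkg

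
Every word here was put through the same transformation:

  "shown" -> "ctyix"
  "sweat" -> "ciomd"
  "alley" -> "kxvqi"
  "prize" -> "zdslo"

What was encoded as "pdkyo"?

frame

Shifts by position in shown: pos 0: s→c (+10), pos 1: h→t (+12), pos 2: o→y (+10), pos 3: w→i (+12) — repeating every 2. A repeating key of period 2 is used — shifts +10, +12 over and over.
Reversing it on pdkyo: p−10=f, d−12=r, k−10=a, y−12=m, o−10=e.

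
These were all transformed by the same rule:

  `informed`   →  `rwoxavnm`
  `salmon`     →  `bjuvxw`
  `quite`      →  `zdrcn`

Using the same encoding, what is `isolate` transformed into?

Each letter is shifted forward by 9 in the alphabet (a Caesar shift of +9).
For isolate: i+9=r, s+9=b, o+9=x, l+9=u, a+9=j, t+9=c, e+9=n.

rbxujcn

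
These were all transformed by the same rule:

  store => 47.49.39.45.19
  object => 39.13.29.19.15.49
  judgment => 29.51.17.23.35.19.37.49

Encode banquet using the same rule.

The formula is n = 2×(alphabet index, a=1) + 9.
For banquet: b=2→13, a=1→11, n=14→37, q=17→43, u=21→51, e=5→19, t=20→49.

13.11.37.43.51.19.49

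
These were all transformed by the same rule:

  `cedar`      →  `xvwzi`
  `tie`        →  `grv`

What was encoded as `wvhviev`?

deserve

Each pair mirrors across the alphabet (c↔x, e↔v, d↔w): positions sum to 25. Letters are reflected about the middle of the alphabet (position → 25−position): Atbash.
Undoing it on wvhviev: w↔d, v↔e, h↔s, v↔e, i↔r, e↔v, v↔e.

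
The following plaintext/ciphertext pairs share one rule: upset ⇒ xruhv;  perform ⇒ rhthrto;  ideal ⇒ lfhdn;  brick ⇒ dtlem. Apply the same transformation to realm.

thdno

The shift depends on letter class: consonant p→r is +2, but vowel u→x is +3. Two shifts are in play — +3 for a/e/i/o/u, +2 for every other letter.
For realm: r(cons)+2=t, e(vowel)+3=h, a(vowel)+3=d, l(cons)+2=n, m(cons)+2=o.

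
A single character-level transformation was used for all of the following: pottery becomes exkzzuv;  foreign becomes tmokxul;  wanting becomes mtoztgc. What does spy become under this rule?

evy

The output letters match the input read backwards, each shifted +6: pottery reversed is yrettop. Two steps: reverse the string, then apply a Caesar shift of +6.
Applying it to spy: reverse → yps; then shift: y+6=e, p+6=v, s+6=y.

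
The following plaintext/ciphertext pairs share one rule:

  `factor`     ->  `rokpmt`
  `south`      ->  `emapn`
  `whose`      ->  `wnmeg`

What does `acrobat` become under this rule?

oktmzop

f(5)→r(17) and a(0)→o(14) fit y≡11x+14 (mod 26); the inverse of 11 mod 26 is 19. This is an affine cipher: with a=0,…,z=25, each position x becomes (11x+14) mod 26.
On acrobat: a(0)→11·0+14≡14=o; c(2)→11·2+14≡10=k; r(17)→11·17+14≡19=t; o(14)→11·14+14≡12=m; b(1)→11·1+14≡25=z; a(0)→11·0+14≡14=o; t(19)→11·19+14≡15=p (all mod 26).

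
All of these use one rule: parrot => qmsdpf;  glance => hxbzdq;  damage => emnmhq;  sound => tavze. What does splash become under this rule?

tbmmtt

Shifts by position in parrot: pos 0: p→q (+1), pos 1: a→m (+12), pos 2: r→s (+1), pos 3: r→d (+12) — repeating every 2. The shifts repeat in a cycle of length 2: positions 0,1,… shift by +1, +12, then the pattern repeats.
On splash: s+1=t, p+12=b, l+1=m, a+12=m, s+1=t, h+12=t.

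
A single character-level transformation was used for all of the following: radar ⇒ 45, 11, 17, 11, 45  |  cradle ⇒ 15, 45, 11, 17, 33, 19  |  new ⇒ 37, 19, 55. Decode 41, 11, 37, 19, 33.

r(#18)→45 and a(#1)→11: differences scale by 2, so n = 2·pos + 9. The formula is n = 2×(alphabet index, a=1) + 9.
Undoing it on 41, 11, 37, 19, 33: 41→(41−9)÷2=16=p, 11→(11−9)÷2=1=a, 37→(37−9)÷2=14=n, 19→(19−9)÷2=5=e, 33→(33−9)÷2=12=l.

panel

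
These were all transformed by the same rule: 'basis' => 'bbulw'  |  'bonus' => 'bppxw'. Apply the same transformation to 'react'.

Each letter shifts forward by its position index (0, 1, 2, …) — the shift grows by one for each successive letter.
On react: r+0=r, e+1=f, a+2=c, c+3=f, t+4=x.

rfcfx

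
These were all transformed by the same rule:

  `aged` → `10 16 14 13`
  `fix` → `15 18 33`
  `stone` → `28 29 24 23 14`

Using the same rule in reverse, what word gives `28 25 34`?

spy

a is letter #1 and maps to 10: an offset of 9. Each letter is replaced by its alphabet position (a=1..z=26) + 9.
Undoing it on 28 25 34: 28→(28−9)÷1=19=s, 25→(25−9)÷1=16=p, 34→(34−9)÷1=25=y.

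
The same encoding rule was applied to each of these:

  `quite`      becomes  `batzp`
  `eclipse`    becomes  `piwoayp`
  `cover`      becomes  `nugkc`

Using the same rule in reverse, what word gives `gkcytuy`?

version

Shifts by position in quite: pos 0: q→b (+11), pos 1: u→a (+6), pos 2: i→t (+11), pos 3: t→z (+6) — repeating every 2. The shifts repeat in a cycle of length 2: positions 0,1,… shift by +11, +6, then the pattern repeats.
Decoding gkcytuy: g−11=v, k−6=e, c−11=r, y−6=s, t−11=i, u−6=o, y−11=n.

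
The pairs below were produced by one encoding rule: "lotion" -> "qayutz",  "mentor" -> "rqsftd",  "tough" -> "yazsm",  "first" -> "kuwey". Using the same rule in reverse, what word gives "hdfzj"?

A repeating key of period 2 is used — shifts +5, +12 over and over.
Undoing it on hdfzj: h−5=c, d−12=r, f−5=a, z−12=n, j−5=e.

crane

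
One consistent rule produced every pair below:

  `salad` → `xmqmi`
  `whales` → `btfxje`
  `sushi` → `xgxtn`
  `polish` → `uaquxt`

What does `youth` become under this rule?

Shifts by position in salad: pos 0: s→x (+5), pos 1: a→m (+12), pos 2: l→q (+5), pos 3: a→m (+12) — repeating every 2. The shifts repeat in a cycle of length 2: positions 0,1,… shift by +5, +12, then the pattern repeats.
Applying it to youth: y+5=d, o+12=a, u+5=z, t+12=f, h+5=m.

dazfm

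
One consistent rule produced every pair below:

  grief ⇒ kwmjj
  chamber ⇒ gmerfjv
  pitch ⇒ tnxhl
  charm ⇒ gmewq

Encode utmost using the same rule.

yyqtwy

The shifts repeat in a cycle of length 2: positions 0,1,… shift by +4, +5, then the pattern repeats.
Applying it to utmost: u+4=y, t+5=y, m+4=q, o+5=t, s+4=w, t+5=y.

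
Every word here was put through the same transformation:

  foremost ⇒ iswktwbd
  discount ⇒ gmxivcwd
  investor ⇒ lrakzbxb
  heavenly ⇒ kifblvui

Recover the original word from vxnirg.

sticky

In foremost: f→i is +3, o→s is +4, r→w is +5, e→k is +6 — the shift increases by 1 each position. Each letter shifts forward by (position + 3), i.e. 3, 4, 5, … — the shift grows by one for each successive letter.
Reversing it on vxnirg: v−3=s, x−4=t, n−5=i, i−6=c, r−7=k, g−8=y.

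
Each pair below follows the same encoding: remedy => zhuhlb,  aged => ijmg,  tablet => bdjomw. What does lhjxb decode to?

Shifts by position in remedy: pos 0: r→z (+8), pos 1: e→h (+3), pos 2: m→u (+8), pos 3: e→h (+3) — repeating every 2. The shifts repeat in a cycle of length 2: positions 0,1,… shift by +8, +3, then the pattern repeats.
Decoding lhjxb: l−8=d, h−3=e, j−8=b, x−3=u, b−8=t.

debut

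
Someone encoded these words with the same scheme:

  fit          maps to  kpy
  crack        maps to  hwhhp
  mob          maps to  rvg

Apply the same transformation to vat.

ahy

The shift depends on letter class: consonant f→k is +5, but vowel i→p is +7. Vowels shift forward by 7 and consonants shift forward by 5.
Applying it to vat: v(cons)+5=a, a(vowel)+7=h, t(cons)+5=y.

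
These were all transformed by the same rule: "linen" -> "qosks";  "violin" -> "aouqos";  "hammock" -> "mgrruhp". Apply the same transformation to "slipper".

xqouukw

The shift depends on letter class: consonant l→q is +5, but vowel i→o is +6. Two shifts are in play — +6 for a/e/i/o/u, +5 for every other letter.
For slipper: s(cons)+5=x, l(cons)+5=q, i(vowel)+6=o, p(cons)+5=u, p(cons)+5=u, e(vowel)+6=k, r(cons)+5=w.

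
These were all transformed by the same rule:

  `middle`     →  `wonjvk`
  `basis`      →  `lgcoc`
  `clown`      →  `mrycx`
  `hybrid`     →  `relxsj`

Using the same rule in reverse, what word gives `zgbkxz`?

parent

Shifts by position in middle: pos 0: m→w (+10), pos 1: i→o (+6), pos 2: d→n (+10), pos 3: d→j (+6) — repeating every 2. A repeating key of period 2 is used — shifts +10, +6 over and over.
Undoing it on zgbkxz: z−10=p, g−6=a, b−10=r, k−6=e, x−10=n, z−6=t.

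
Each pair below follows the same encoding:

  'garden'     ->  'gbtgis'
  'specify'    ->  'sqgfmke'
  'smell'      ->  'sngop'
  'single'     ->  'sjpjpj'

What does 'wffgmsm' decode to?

In garden: g→g is +0, a→b is +1, r→t is +2, d→g is +3 — the shift increases by 1 each position. The shift increases by 1 at each position, starting from +0: 0, 1, 2, ….
Undoing it on wffgmsm: w−0=w, f−1=e, f−2=d, g−3=d, m−4=i, s−5=n, m−6=g.

wedding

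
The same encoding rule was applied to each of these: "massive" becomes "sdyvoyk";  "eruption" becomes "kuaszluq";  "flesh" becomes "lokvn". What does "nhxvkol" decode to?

Shifts by position in massive: pos 0: m→s (+6), pos 1: a→d (+3), pos 2: s→y (+6), pos 3: s→v (+3) — repeating every 2. The shifts repeat in a cycle of length 2: positions 0,1,… shift by +6, +3, then the pattern repeats.
Undoing it on nhxvkol: n−6=h, h−3=e, x−6=r, v−3=s, k−6=e, o−3=l, l−6=f.

herself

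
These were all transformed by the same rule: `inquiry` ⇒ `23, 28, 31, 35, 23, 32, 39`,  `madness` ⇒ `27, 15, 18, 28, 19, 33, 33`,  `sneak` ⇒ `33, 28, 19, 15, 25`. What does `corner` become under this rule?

17, 29, 32, 28, 19, 32

i is letter #9 and maps to 23: an offset of 14. Letters become their 1-based position plus 14 (so a→15, b→16, …).
For corner: c=3→17, o=15→29, r=18→32, n=14→28, e=5→19, r=18→32.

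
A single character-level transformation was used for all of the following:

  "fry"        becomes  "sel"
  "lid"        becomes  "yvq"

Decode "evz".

rim

It's a constant shift of +13 (ROT13).
Reversing it on evz: e−13=r, v−13=i, z−13=m.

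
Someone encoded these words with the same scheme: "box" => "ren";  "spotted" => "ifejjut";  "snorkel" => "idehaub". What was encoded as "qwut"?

aged

Compare letters: b→r is +16, o→e is +16, x→n is +16 — a constant shift. This is a Caesar cipher with shift 16.
Undoing it on qwut: q−16=a, w−16=g, u−16=e, t−16=d.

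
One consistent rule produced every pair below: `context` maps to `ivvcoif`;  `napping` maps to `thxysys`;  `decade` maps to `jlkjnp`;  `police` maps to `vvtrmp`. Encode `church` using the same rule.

iocams

In context: c→i is +6, o→v is +7, n→v is +8, t→c is +9 — the shift increases by 1 each position. The shift increases by 1 at each position, starting from +6: 6, 7, 8, ….
Applying it to church: c+6=i, h+7=o, u+8=c, r+9=a, c+10=m, h+11=s.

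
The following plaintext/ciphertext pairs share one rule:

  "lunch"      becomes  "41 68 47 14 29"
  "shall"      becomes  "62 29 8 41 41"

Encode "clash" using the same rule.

14 41 8 62 29

l(#12)→41 and u(#21)→68: differences scale by 3, so n = 3·pos + 5. With a=1..z=26, the number is 3·pos + 5.
Applying it to clash: c=3→14, l=12→41, a=1→8, s=19→62, h=8→29.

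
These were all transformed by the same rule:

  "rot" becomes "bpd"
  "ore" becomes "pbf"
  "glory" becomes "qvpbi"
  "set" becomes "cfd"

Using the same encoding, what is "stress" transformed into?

Vowels shift forward by 1 and consonants shift forward by 10.
For stress: s(cons)+10=c, t(cons)+10=d, r(cons)+10=b, e(vowel)+1=f, s(cons)+10=c, s(cons)+10=c.

cdbfcc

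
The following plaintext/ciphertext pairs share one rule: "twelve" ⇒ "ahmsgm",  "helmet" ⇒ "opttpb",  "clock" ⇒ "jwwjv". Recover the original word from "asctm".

Shifts by position in twelve: pos 0: t→a (+7), pos 1: w→h (+11), pos 2: e→m (+8), pos 3: l→s (+7), pos 4: v→g (+11), pos 5: e→m (+8) — repeating every 3. A repeating key of period 3 is used — shifts +7, +11, +8 over and over.
Decoding asctm: a−7=t, s−11=h, c−8=u, t−7=m, m−11=b.

thumb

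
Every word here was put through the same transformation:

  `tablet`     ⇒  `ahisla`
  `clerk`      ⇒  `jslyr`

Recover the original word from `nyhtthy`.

Compare letters: t→a is +7, a→h is +7, b→i is +7 — a constant shift. Every letter moves 7 places later in the alphabet, wrapping around z→a.
Decoding nyhtthy: n−7=g, y−7=r, h−7=a, t−7=m, t−7=m, h−7=a, y−7=r.

grammar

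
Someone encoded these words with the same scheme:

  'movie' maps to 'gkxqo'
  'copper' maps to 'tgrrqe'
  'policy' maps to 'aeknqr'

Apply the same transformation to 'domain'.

pkcoqf

The output letters match the input read backwards, each shifted +2: movie reversed is eivom. The word is reversed, then every letter is shifted forward by 2.
On domain: reverse → niamod; then shift: n+2=p, i+2=k, a+2=c, m+2=o, o+2=q, d+2=f.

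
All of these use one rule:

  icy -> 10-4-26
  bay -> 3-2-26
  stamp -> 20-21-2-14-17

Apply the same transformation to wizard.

i is letter #9 and maps to 10: an offset of 1. The number is (letter's place in the alphabet, a=1) + 1.
For wizard: w=23→24, i=9→10, z=26→27, a=1→2, r=18→19, d=4→5.

24-10-27-2-19-5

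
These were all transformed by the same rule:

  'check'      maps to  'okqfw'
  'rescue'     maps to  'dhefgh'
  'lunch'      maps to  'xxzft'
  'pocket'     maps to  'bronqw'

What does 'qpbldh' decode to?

Shifts by position in check: pos 0: c→o (+12), pos 1: h→k (+3), pos 2: e→q (+12), pos 3: c→f (+3) — repeating every 2. A repeating key of period 2 is used — shifts +12, +3 over and over.
Reversing it on qpbldh: q−12=e, p−3=m, b−12=p, l−3=i, d−12=r, h−3=e.

empire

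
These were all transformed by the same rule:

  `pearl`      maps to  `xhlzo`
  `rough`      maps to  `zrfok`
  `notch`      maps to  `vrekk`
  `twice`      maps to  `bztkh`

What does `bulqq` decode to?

Shifts by position in pearl: pos 0: p→x (+8), pos 1: e→h (+3), pos 2: a→l (+11), pos 3: r→z (+8), pos 4: l→o (+3) — repeating every 3. It's a Vigenère-style cipher with numeric key [8,3,11]: position i shifts by key[i mod 3].
Decoding bulqq: b−8=t, u−3=r, l−11=a, q−8=i, q−3=n.

train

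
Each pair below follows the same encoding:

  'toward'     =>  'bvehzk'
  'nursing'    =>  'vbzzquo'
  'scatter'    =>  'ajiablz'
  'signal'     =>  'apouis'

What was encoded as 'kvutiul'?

command

Shifts by position in toward: pos 0: t→b (+8), pos 1: o→v (+7), pos 2: w→e (+8), pos 3: a→h (+7) — repeating every 2. It's a Vigenère-style cipher with numeric key [8,7]: position i shifts by key[i mod 2].
Reversing it on kvutiul: k−8=c, v−7=o, u−8=m, t−7=m, i−8=a, u−7=n, l−8=d.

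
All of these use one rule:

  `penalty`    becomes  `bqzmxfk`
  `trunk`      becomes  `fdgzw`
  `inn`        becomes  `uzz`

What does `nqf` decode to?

bet

Compare letters: p→b is +12, e→q is +12, n→z is +12 — a constant shift. Every letter moves 12 places later in the alphabet, wrapping around z→a.
Decoding nqf: n−12=b, q−12=e, f−12=t.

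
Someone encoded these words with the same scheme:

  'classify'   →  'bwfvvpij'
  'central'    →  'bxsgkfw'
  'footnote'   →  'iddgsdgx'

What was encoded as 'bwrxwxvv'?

c(2)→b(1) and l(11)→w(22) fit y≡11x+5 (mod 26); the inverse of 11 mod 26 is 19. This is an affine cipher: with a=0,…,z=25, each position x becomes (11x+5) mod 26.
Reversing it on bwrxwxvv: b(1)→19·(1−5)≡2=c; w(22)→19·(22−5)≡11=l; r(17)→19·(17−5)≡20=u; x(23)→19·(23−5)≡4=e; w(22)→19·(22−5)≡11=l; x(23)→19·(23−5)≡4=e; v(21)→19·(21−5)≡18=s; v(21)→19·(21−5)≡18=s (all mod 26).

clueless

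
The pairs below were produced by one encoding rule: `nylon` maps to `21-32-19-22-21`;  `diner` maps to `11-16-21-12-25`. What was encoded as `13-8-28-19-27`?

n is letter #14 and maps to 21: an offset of 7. The number is (letter's place in the alphabet, a=1) + 7.
Reversing it on 13-8-28-19-27: 13→(13−7)÷1=6=f, 8→(8−7)÷1=1=a, 28→(28−7)÷1=21=u, 19→(19−7)÷1=12=l, 27→(27−7)÷1=20=t.

fault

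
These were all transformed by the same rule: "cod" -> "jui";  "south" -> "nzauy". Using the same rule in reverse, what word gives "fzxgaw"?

The output letters match the input read backwards, each shifted +6: cod reversed is doc. The word is reversed, then every letter is shifted forward by 6.
Undoing it on fzxgaw: shift back: f−6=z, z−6=t, x−6=r, g−6=a, a−6=u, w−6=q → ztrauq; then reverse → quartz.

quartz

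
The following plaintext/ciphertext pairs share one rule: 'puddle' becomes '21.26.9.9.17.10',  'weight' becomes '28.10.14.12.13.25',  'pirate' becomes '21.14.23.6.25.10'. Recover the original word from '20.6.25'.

oat

p is letter #16 and maps to 21: an offset of 5. Letters become their 1-based position plus 5 (so a→6, b→7, …).
Decoding 20.6.25: 20→(20−5)÷1=15=o, 6→(6−5)÷1=1=a, 25→(25−5)÷1=20=t.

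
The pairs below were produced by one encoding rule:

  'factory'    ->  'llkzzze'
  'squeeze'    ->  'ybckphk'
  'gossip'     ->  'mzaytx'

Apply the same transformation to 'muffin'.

The shifts repeat in a cycle of length 3: positions 0,1,… shift by +6, +11, +8, then the pattern repeats.
For muffin: m+6=s, u+11=f, f+8=n, f+6=l, i+11=t, n+8=v.

sfnltv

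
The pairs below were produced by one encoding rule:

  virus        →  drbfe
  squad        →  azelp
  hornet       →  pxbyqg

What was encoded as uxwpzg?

moment

The shift increases by 1 at each position, starting from +8: 8, 9, 10, ….
Reversing it on uxwpzg: u−8=m, x−9=o, w−10=m, p−11=e, z−12=n, g−13=t.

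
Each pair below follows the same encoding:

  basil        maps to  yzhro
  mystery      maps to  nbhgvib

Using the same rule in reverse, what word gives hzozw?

Each pair mirrors across the alphabet (b↔y, a↔z, s↔h): positions sum to 25. Letters are reflected about the middle of the alphabet (position → 25−position): Atbash.
Reversing it on hzozw: h↔s, z↔a, o↔l, z↔a, w↔d.

salad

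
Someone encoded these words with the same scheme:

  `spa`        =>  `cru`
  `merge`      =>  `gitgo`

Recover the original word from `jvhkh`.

Read the word backwards and shift each letter +2.
Undoing it on jvhkh: shift back: j−2=h, v−2=t, h−2=f, k−2=i, h−2=f → htfif; then reverse → fifth.

fifth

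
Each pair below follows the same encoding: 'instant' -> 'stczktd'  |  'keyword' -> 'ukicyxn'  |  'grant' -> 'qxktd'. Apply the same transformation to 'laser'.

vgckb

It's a Vigenère-style cipher with numeric key [10,6]: position i shifts by key[i mod 2].
On laser: l+10=v, a+6=g, s+10=c, e+6=k, r+10=b.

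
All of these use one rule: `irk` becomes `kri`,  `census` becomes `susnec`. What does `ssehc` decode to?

chess

It's just the letters in reverse order.
Decoding ssehc: then reverse → chess.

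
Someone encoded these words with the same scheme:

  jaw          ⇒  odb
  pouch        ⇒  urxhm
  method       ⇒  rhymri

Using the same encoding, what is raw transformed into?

wdb

The shift depends on letter class: consonant j→o is +5, but vowel a→d is +3. Two shifts are in play — +3 for a/e/i/o/u, +5 for every other letter.
For raw: r(cons)+5=w, a(vowel)+3=d, w(cons)+5=b.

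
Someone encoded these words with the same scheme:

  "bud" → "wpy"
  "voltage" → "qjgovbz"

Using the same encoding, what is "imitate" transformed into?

Each letter is shifted forward by 21 in the alphabet (a Caesar shift of +21).
On imitate: i+21=d, m+21=h, i+21=d, t+21=o, a+21=v, t+21=o, e+21=z.

dhdovoz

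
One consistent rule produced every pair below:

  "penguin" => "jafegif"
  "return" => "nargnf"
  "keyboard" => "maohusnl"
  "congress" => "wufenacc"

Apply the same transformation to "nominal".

p(15)→j(9) and e(4)→a(0) fit y≡15x+18 (mod 26); the inverse of 15 mod 26 is 7. Treating letters as 0–25, the rule is x ↦ 15x + 18 (mod 26).
Applying it to nominal: n(13)→15·13+18≡5=f; o(14)→15·14+18≡20=u; m(12)→15·12+18≡16=q; i(8)→15·8+18≡8=i; n(13)→15·13+18≡5=f; a(0)→15·0+18≡18=s; l(11)→15·11+18≡1=b (all mod 26).

fuqifsb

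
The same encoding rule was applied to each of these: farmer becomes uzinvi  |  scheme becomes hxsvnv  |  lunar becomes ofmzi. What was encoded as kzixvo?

parcel

Letters are reflected about the middle of the alphabet (position → 25−position): Atbash.
Reversing it on kzixvo: k↔p, z↔a, i↔r, x↔c, v↔e, o↔l.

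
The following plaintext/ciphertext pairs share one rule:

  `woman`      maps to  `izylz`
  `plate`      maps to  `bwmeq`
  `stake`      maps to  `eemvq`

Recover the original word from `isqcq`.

where

Shifts by position in woman: pos 0: w→i (+12), pos 1: o→z (+11), pos 2: m→y (+12), pos 3: a→l (+11) — repeating every 2. The shifts repeat in a cycle of length 2: positions 0,1,… shift by +12, +11, then the pattern repeats.
Decoding isqcq: i−12=w, s−11=h, q−12=e, c−11=r, q−12=e.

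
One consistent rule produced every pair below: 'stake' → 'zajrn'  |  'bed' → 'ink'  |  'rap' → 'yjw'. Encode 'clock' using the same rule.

jsxjr

Two shifts are in play — +9 for a/e/i/o/u, +7 for every other letter.
For clock: c(cons)+7=j, l(cons)+7=s, o(vowel)+9=x, c(cons)+7=j, k(cons)+7=r.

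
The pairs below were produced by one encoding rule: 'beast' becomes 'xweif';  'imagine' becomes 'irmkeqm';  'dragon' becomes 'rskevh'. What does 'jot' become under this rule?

The output letters match the input read backwards, each shifted +4: beast reversed is tsaeb. Two steps: reverse the string, then apply a Caesar shift of +4.
For jot: reverse → toj; then shift: t+4=x, o+4=s, j+4=n.

xsn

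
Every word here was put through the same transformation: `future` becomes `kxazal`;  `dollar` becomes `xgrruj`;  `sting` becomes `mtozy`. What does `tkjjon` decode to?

The output letters match the input read backwards, each shifted +6: future reversed is erutuf. Two steps: reverse the string, then apply a Caesar shift of +6.
Undoing it on tkjjon: shift back: t−6=n, k−6=e, j−6=d, j−6=d, o−6=i, n−6=h → neddih; then reverse → hidden.

hidden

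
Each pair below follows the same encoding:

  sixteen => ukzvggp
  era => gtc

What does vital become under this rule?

xkvcn

Compare letters: s→u is +2, i→k is +2, x→z is +2 — a constant shift. This is a Caesar cipher with shift 2.
On vital: v+2=x, i+2=k, t+2=v, a+2=c, l+2=n.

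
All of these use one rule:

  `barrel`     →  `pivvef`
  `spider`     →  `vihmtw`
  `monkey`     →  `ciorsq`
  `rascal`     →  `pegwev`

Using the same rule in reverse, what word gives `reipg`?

The output letters match the input read backwards, each shifted +4: barrel reversed is lerrab. Two steps: reverse the string, then apply a Caesar shift of +4.
Reversing it on reipg: shift back: r−4=n, e−4=a, i−4=e, p−4=l, g−4=c → naelc; then reverse → clean.

clean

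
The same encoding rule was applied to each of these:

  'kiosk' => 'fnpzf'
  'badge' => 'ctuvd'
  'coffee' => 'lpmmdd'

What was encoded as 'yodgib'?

plenty

k(10)→f(5) and i(8)→n(13) fit y≡9x+19 (mod 26); the inverse of 9 mod 26 is 3. Treating letters as 0–25, the rule is x ↦ 9x + 19 (mod 26).
Undoing it on yodgib: y(24)→3·(24−19)≡15=p; o(14)→3·(14−19)≡11=l; d(3)→3·(3−19)≡4=e; g(6)→3·(6−19)≡13=n; i(8)→3·(8−19)≡19=t; b(1)→3·(1−19)≡24=y (all mod 26).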